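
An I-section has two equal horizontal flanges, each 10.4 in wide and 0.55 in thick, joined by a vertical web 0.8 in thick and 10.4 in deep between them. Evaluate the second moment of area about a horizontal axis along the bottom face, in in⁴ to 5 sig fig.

Treat the section as a set of non-overlapping primitives; coordinates are from the bounding-box lower-left.
Bottom flange: 10.4 × 0.55, A = 5.72 in², y = 0.275 in, Ī = 0.1441917 in⁴.
Web: 0.8 × 10.4, A = 8.32 in², y = 5.75 in, Ī = 74.99093 in⁴.
Top flange: 10.4 × 0.55, A = 5.72 in², y = 11.225 in, Ī = 0.1441917 in⁴.
Transfer each piece to a horizontal axis along the bottom face using Ī + A·d² with d = y − 0:
  bottom flange: d = 0.275 in → contributes +0.5767667 in⁴
  web: d = 5.75 in → contributes +350.0709 in⁴
  top flange: d = 11.225 in → contributes +720.8678 in⁴
Total I = 1071.515 in⁴.

I_base ≈ 1071.5 in⁴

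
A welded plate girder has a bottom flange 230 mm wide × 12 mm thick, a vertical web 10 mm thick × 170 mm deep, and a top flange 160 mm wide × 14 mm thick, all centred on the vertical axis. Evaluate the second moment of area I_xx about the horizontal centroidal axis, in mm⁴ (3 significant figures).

I_xx ≈ 4.57 × 10⁷ mm⁴

Split into non-overlapping primitives; take the origin at the lower-left of the bounding box.
Bottom plate: 230 × 12, A = 2 760 mm², y = 6 mm, Ī = 33 120 mm⁴.
Web plate: 10 × 170, A = 1 700 mm², y = 97 mm, Ī = 4 094 167 mm⁴.
Top plate: 160 × 14, A = 2 240 mm², y = 189 mm, Ī = 36 587 mm⁴.
Centroid: ȳ = ΣA·y / ΣA = 90.272 mm.
Transfer each piece to the horizontal centroidal axis using Ī + A·d² with d = y − 90.272:
  bottom plate: d = -84.272 mm → contributes +19 633 839 mm⁴
  web plate: d = 6.7284 mm → contributes +4 171 127 mm⁴
  top plate: d = 98.728 mm → contributes +21 870 513 mm⁴
Total I = 45 675 479 mm⁴.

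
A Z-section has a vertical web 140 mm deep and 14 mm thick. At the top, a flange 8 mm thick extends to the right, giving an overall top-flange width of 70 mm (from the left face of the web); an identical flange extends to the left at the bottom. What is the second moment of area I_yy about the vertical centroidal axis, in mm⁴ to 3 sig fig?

Break the section into simple shapes (no overlaps), measuring from the bottom-left corner of the bounding box.
Web: 14 × 140, A = 1 960 mm², x = 63 mm, Ī = 32 013 mm⁴.
Top flange (beyond web): 56 × 8, A = 448 mm², x = 98 mm, Ī = 117 077 mm⁴.
Bottom flange (beyond web): 56 × 8, A = 448 mm², x = 28 mm, Ī = 117 077 mm⁴.
Centroid: x̄ = ΣA·x / ΣA = 63 mm.
Transfer each piece to the vertical centroidal axis using Ī + A·d² with d = x − 63:
  web: d = 0 mm → contributes +32 013 mm⁴
  top flange (beyond web): d = 35 mm → contributes +665 877 mm⁴
  bottom flange (beyond web): d = -35 mm → contributes +665 877 mm⁴
Total I = 1 363 768 mm⁴.

I_yy ≈ 1.36 × 10⁶ mm⁴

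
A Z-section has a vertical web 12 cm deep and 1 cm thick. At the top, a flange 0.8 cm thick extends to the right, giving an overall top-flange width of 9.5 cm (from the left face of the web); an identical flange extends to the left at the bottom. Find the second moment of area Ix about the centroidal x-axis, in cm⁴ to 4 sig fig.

Decompose the section into non-overlapping parts with the origin at the bottom-left of its bounding rectangle.
Web: 1 × 12, A = 12 cm², y = 6 cm, Ī = 144 cm⁴.
Top flange (beyond web): 8.5 × 0.8, A = 6.8 cm², y = 11.6 cm, Ī = 0.362667 cm⁴.
Bottom flange (beyond web): 8.5 × 0.8, A = 6.8 cm², y = 0.4 cm, Ī = 0.362667 cm⁴.
Centroid: ȳ = ΣA·y / ΣA = 6 cm.
Transfer each piece to the centroidal x-axis using Ī + A·d² with d = y − 6:
  web: d = 0 cm → contributes +144 cm⁴
  top flange (beyond web): d = 5.6 cm → contributes +213.611 cm⁴
  bottom flange (beyond web): d = -5.6 cm → contributes +213.611 cm⁴
Total I = 571.221 cm⁴.

Ix ≈ 571.2 cm⁴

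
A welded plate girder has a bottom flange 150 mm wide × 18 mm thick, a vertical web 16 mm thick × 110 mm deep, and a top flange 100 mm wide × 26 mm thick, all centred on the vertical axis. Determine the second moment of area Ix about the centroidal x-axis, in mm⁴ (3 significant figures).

Decompose the section into non-overlapping parts with the origin at the bottom-left of its bounding rectangle.
Bottom plate: 150 × 18, A = 2 700 mm², y = 9 mm, Ī = 72 900 mm⁴.
Web plate: 16 × 110, A = 1 760 mm², y = 73 mm, Ī = 1 774 667 mm⁴.
Top plate: 100 × 26, A = 2 600 mm², y = 141 mm, Ī = 146 467 mm⁴.
Centroid: ȳ = ΣA·y / ΣA = 73.567 mm.
Transfer each piece to the centroidal x-axis using Ī + A·d² with d = y − 73.567:
  bottom plate: d = -64.567 mm → contributes +11 328 774 mm⁴
  web plate: d = -0.56657 mm → contributes +1 775 232 mm⁴
  top plate: d = 67.433 mm → contributes +11 969 361 mm⁴
Total I = 25 073 367 mm⁴.

Ix ≈ 2.51 × 10⁷ mm⁴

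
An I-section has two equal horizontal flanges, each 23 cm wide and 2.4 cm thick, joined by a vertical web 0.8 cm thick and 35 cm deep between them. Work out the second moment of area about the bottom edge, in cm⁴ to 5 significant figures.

I_base ≈ 9.6325 × 10⁴ cm⁴

Break the section into simple shapes (no overlaps), measuring from the bottom-left corner of the bounding box.
Bottom flange: 23 × 2.4, A = 55.2 cm², y = 1.2 cm, Ī = 26.496 cm⁴.
Web: 0.8 × 35, A = 28 cm², y = 19.9 cm, Ī = 2858.333 cm⁴.
Top flange: 23 × 2.4, A = 55.2 cm², y = 38.6 cm, Ī = 26.496 cm⁴.
Transfer each piece to the base of the section using Ī + A·d² with d = y − 0:
  bottom flange: d = 1.2 cm → contributes +105.984 cm⁴
  web: d = 19.9 cm → contributes +13946.61 cm⁴
  top flange: d = 38.6 cm → contributes +82272.29 cm⁴
Total I = 96324.89 cm⁴.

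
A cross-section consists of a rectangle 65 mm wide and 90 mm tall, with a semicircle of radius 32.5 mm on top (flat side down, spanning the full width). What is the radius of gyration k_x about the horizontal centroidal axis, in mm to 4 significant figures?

Split into non-overlapping primitives; take the origin at the lower-left of the bounding box.
Rectangular body: 65 × 90, A = 5 850 mm², y = 45 mm, Ī = 3 948 750 mm⁴.
Semicircular cap: semicircle r = 32.5, A = 1659.15 mm², y = 103.793 mm, Ī = 122 452 mm⁴.
Centroid: ȳ = ΣA·y / ΣA = 57.9905 mm.
Transfer each piece to the horizontal centroidal axis using Ī + A·d² with d = y − 57.9905:
  rectangular body: d = -12.9905 mm → contributes +4 935 949 mm⁴
  semicircular cap: d = 45.803 mm → contributes +3 603 211 mm⁴
Total I = 8 539 160 mm⁴.
Radius of gyration: k = √(I/A) = √(8 539 160 / 7509.15) = 33.7219 mm.

k_x ≈ 33.72 mm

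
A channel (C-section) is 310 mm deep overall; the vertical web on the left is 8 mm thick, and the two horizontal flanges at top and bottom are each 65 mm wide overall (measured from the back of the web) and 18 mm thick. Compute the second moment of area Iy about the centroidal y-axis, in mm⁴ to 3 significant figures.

Break the section into simple shapes (no overlaps), measuring from the bottom-left corner of the bounding box.
Web: 8 × 310, A = 2 480 mm², x = 4 mm, Ī = 13 227 mm⁴.
Top flange (beyond web): 57 × 18, A = 1 026 mm², x = 36.5 mm, Ī = 277 790 mm⁴.
Bottom flange (beyond web): 57 × 18, A = 1 026 mm², x = 36.5 mm, Ī = 277 790 mm⁴.
Centroid: x̄ = ΣA·x / ΣA = 18.715 mm.
Transfer each piece to the centroidal y-axis using Ī + A·d² with d = x − 18.715:
  web: d = -14.715 mm → contributes +550 250 mm⁴
  top flange (beyond web): d = 17.785 mm → contributes +602 307 mm⁴
  bottom flange (beyond web): d = 17.785 mm → contributes +602 307 mm⁴
Total I = 1 754 863 mm⁴.

Iy ≈ 1.75 × 10⁶ mm⁴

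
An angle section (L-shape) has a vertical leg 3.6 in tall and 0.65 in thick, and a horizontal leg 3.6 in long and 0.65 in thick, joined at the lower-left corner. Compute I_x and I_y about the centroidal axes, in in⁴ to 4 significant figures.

Split into non-overlapping primitives; take the origin at the lower-left of the bounding box.
Vertical leg: 0.65 × 3.6, A = 2.34 in², y = 1.8 in, Ī = 2.5272 in⁴.
Horizontal leg (remainder): 2.95 × 0.65, A = 1.9175 in², y = 0.325 in, Ī = 0.067512 in⁴.
Centroid: ȳ = ΣA·y / ΣA = 1.13569 in.
Transfer each piece to the centroidal x-axis using Ī + A·d² with d = y − 1.13569:
  vertical leg: d = 0.664313 in → contributes +3.55987 in⁴
  horizontal leg (remainder): d = -0.810687 in → contributes +1.32772 in⁴
Total I = 4.88759 in⁴.
For the y-axis: x̄ = 1.13569 in.
Repeating about the centroidal y-axis gives I_y = 4.88759 in⁴.

I_x ≈ 4.888 in⁴, I_y ≈ 4.888 in⁴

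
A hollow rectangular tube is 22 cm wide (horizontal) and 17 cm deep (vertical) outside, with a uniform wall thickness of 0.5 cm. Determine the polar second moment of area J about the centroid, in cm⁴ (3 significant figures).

J ≈ 4580 cm⁴

Split into non-overlapping primitives; take the origin at the lower-left of the bounding box.
Outer rectangle: 22 × 17, A = 374 cm², y = 8.5 cm, Ī = 9007.2 cm⁴.
Inner void (subtracted): 21 × 16, A = 336 cm², y = 8.5 cm, Ī = 7 168 cm⁴.
By symmetry the centroid is at mid-height, ȳ = 8.5 cm.
All pieces are centred on the centroidal x-axis, so I = ΣĪ (holes subtracted) = 1839.2 cm⁴.
Repeating about the centroidal y-axis gives I_y = 2736.7 cm⁴.
Polar second moment: J = I_x + I_y = 4575.8 cm⁴.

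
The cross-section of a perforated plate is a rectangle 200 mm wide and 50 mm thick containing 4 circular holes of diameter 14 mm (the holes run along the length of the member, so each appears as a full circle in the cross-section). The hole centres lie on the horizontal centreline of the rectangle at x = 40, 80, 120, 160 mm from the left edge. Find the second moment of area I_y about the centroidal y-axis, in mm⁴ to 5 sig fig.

Treat the section as a set of non-overlapping primitives; coordinates are from the bounding-box lower-left.
Plate: 200 × 50, A = 10 000 mm², x = 100 mm, Ī = 33 333 333 mm⁴.
Hole 1 (subtracted): ⌀14, A = 153.938 mm², x = 40 mm, Ī = 1885.741 mm⁴.
Hole 2 (subtracted): ⌀14, A = 153.938 mm², x = 80 mm, Ī = 1885.741 mm⁴.
Hole 3 (subtracted): ⌀14, A = 153.938 mm², x = 120 mm, Ī = 1885.741 mm⁴.
Hole 4 (subtracted): ⌀14, A = 153.938 mm², x = 160 mm, Ī = 1885.741 mm⁴.
By symmetry the centroid is at mid-width, x̄ = 100 mm.
Transfer each piece to the centroidal y-axis using Ī + A·d² with d = x − 100:
  plate: d = 0 mm → contributes +33 333 333 mm⁴
  hole 1: d = -60 mm → contributes −556062.7 mm⁴
  hole 2: d = -20 mm → contributes −63460.96 mm⁴
  hole 3: d = 20 mm → contributes −63460.96 mm⁴
  hole 4: d = 60 mm → contributes −556062.7 mm⁴
Total I = 32 094 286 mm⁴.

I_y ≈ 3.2094 × 10⁷ mm⁴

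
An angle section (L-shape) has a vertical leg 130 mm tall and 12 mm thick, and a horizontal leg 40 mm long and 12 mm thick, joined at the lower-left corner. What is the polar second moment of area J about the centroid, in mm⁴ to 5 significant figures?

Split into non-overlapping primitives; take the origin at the lower-left of the bounding box.
Vertical leg: 12 × 130, A = 1 560 mm², y = 65 mm, Ī = 2 197 000 mm⁴.
Horizontal leg (remainder): 28 × 12, A = 336 mm², y = 6 mm, Ī = 4 032 mm⁴.
Centroid: ȳ = ΣA·y / ΣA = 54.5443 mm.
Transfer each piece to the centroidal x-axis using Ī + A·d² with d = y − 54.5443:
  vertical leg: d = 10.4557 mm → contributes +2 367 542 mm⁴
  horizontal leg (remainder): d = -48.5443 mm → contributes +795832.6 mm⁴
Total I = 3 163 374 mm⁴.
For the y-axis: x̄ = 9.544304 mm.
Repeating about the centroidal y-axis gives I_y = 151254.3 mm⁴.
Polar second moment: J = I_x + I_y = 3 314 629 mm⁴.

J ≈ 3.3146 × 10⁶ mm⁴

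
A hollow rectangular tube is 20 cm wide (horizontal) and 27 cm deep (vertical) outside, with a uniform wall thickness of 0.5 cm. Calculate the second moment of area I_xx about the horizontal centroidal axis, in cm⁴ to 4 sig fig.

I_xx ≈ 4976 cm⁴

Split into non-overlapping primitives; take the origin at the lower-left of the bounding box.
Outer rectangle: 20 × 27, A = 540 cm², y = 13.5 cm, Ī = 32 805 cm⁴.
Inner void (subtracted): 19 × 26, A = 494 cm², y = 13.5 cm, Ī = 27828.7 cm⁴.
By symmetry the centroid is at mid-height, ȳ = 13.5 cm.
All pieces are centred on the horizontal centroidal axis, so I = ΣĪ (holes subtracted) = 4976.33 cm⁴.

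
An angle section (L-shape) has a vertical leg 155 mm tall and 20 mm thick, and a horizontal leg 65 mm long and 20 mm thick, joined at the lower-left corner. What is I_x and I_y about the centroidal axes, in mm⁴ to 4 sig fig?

I_x ≈ 9.414 × 10⁶ mm⁴, I_y ≈ 9.919 × 10⁵ mm⁴

Split into non-overlapping primitives; take the origin at the lower-left of the bounding box.
Vertical leg: 20 × 155, A = 3 100 mm², y = 77.5 mm, Ī = 6 206 458 mm⁴.
Horizontal leg (remainder): 45 × 20, A = 900 mm², y = 10 mm, Ī = 30 000 mm⁴.
Centroid: ȳ = ΣA·y / ΣA = 62.3125 mm.
Transfer each piece to the centroidal x-axis using Ī + A·d² with d = y − 62.3125:
  vertical leg: d = 15.1875 mm → contributes +6 921 505 mm⁴
  horizontal leg (remainder): d = -52.3125 mm → contributes +2 492 938 mm⁴
Total I = 9 414 443 mm⁴.
For the y-axis: x̄ = 17.3125 mm.
Repeating about the centroidal y-axis gives I_y = 991 943 mm⁴.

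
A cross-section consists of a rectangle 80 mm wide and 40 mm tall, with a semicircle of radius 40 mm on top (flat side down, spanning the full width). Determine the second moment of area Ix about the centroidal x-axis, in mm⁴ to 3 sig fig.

Ix ≈ 2.63 × 10⁶ mm⁴

Split into non-overlapping primitives; take the origin at the lower-left of the bounding box.
Rectangular body: 80 × 40, A = 3 200 mm², y = 20 mm, Ī = 426 667 mm⁴.
Semicircular cap: semicircle r = 40, A = 2513.3 mm², y = 56.977 mm, Ī = 280 978 mm⁴.
Centroid: ȳ = ΣA·y / ΣA = 36.266 mm.
Transfer each piece to the centroidal x-axis using Ī + A·d² with d = y − 36.266:
  rectangular body: d = -16.266 mm → contributes +1 273 332 mm⁴
  semicircular cap: d = 20.711 mm → contributes +1 358 986 mm⁴
Total I = 2 632 318 mm⁴.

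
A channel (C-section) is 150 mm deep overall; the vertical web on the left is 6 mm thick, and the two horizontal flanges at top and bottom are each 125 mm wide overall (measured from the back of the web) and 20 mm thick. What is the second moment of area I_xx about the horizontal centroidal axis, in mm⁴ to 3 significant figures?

I_xx ≈ 2.20 × 10⁷ mm⁴

Treat the section as a set of non-overlapping primitives; coordinates are from the bounding-box lower-left.
Web: 6 × 150, A = 900 mm², y = 75 mm, Ī = 1 687 500 mm⁴.
Top flange (beyond web): 119 × 20, A = 2 380 mm², y = 140 mm, Ī = 79 333 mm⁴.
Bottom flange (beyond web): 119 × 20, A = 2 380 mm², y = 10 mm, Ī = 79 333 mm⁴.
By symmetry the centroid is at mid-height, ȳ = 75 mm.
Transfer each piece to the horizontal centroidal axis using Ī + A·d² with d = y − 75:
  web: d = 0 mm → contributes +1 687 500 mm⁴
  top flange (beyond web): d = 65 mm → contributes +10 134 833 mm⁴
  bottom flange (beyond web): d = -65 mm → contributes +10 134 833 mm⁴
Total I = 21 957 167 mm⁴.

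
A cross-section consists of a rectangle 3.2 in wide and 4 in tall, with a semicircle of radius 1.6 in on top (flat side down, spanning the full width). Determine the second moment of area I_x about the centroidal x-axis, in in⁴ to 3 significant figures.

Treat the section as a set of non-overlapping primitives; coordinates are from the bounding-box lower-left.
Rectangular body: 3.2 × 4, A = 12.8 in², y = 2 in, Ī = 17.067 in⁴.
Semicircular cap: semicircle r = 1.6, A = 4.0212 in², y = 4.6791 in, Ī = 0.7193 in⁴.
Centroid: ȳ = ΣA·y / ΣA = 2.6404 in.
Transfer each piece to the centroidal x-axis using Ī + A·d² with d = y − 2.6404:
  rectangular body: d = -0.64045 in → contributes +22.317 in⁴
  semicircular cap: d = 2.0386 in → contributes +17.431 in⁴
Total I = 39.748 in⁴.

I_x ≈ 39.7 in⁴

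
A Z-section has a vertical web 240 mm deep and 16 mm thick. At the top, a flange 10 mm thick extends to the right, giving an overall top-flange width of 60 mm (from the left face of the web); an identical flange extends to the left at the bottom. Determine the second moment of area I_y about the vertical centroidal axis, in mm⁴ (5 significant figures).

I_y ≈ 1.0159 × 10⁶ mm⁴

Decompose the section into non-overlapping parts with the origin at the bottom-left of its bounding rectangle.
Web: 16 × 240, A = 3 840 mm², x = 52 mm, Ī = 81 920 mm⁴.
Top flange (beyond web): 44 × 10, A = 440 mm², x = 82 mm, Ī = 70986.67 mm⁴.
Bottom flange (beyond web): 44 × 10, A = 440 mm², x = 22 mm, Ī = 70986.67 mm⁴.
Centroid: x̄ = ΣA·x / ΣA = 52 mm.
Transfer each piece to the vertical centroidal axis using Ī + A·d² with d = x − 52:
  web: d = 0 mm → contributes +81 920 mm⁴
  top flange (beyond web): d = 30 mm → contributes +466986.7 mm⁴
  bottom flange (beyond web): d = -30 mm → contributes +466986.7 mm⁴
Total I = 1 015 893 mm⁴.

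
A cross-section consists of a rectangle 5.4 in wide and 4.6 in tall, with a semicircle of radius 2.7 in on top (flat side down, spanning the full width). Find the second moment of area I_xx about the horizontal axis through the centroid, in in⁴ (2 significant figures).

I_xx ≈ 140 in⁴

Break the section into simple shapes (no overlaps), measuring from the bottom-left corner of the bounding box.
Rectangular body: 5.4 × 4.6, A = 24.84 in², y = 2.3 in, Ī = 43.8 in⁴.
Semicircular cap: semicircle r = 2.7, A = 11.45 in², y = 5.746 in, Ī = 5.833 in⁴.
Centroid: ȳ = ΣA·y / ΣA = 3.387 in.
Transfer each piece to the horizontal axis through the centroid using Ī + A·d² with d = y − 3.387:
  rectangular body: d = -1.087 in → contributes +73.17 in⁴
  semicircular cap: d = 2.359 in → contributes +69.54 in⁴
Total I = 142.7 in⁴.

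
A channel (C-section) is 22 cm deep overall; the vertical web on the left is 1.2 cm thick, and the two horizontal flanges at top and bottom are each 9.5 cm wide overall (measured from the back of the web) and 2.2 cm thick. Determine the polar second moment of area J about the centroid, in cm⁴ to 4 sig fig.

Decompose the section into non-overlapping parts with the origin at the bottom-left of its bounding rectangle.
Web: 1.2 × 22, A = 26.4 cm², y = 11 cm, Ī = 1064.8 cm⁴.
Top flange (beyond web): 8.3 × 2.2, A = 18.26 cm², y = 20.9 cm, Ī = 7.36487 cm⁴.
Bottom flange (beyond web): 8.3 × 2.2, A = 18.26 cm², y = 1.1 cm, Ī = 7.36487 cm⁴.
By symmetry the centroid is at mid-height, ȳ = 11 cm.
Transfer each piece to the centroidal x-axis using Ī + A·d² with d = y − 11:
  web: d = 0 cm → contributes +1064.8 cm⁴
  top flange (beyond web): d = 9.9 cm → contributes +1797.03 cm⁴
  bottom flange (beyond web): d = -9.9 cm → contributes +1797.03 cm⁴
Total I = 4658.85 cm⁴.
For the y-axis: x̄ = 3.35699 cm.
Repeating about the centroidal y-axis gives I_y = 558.55 cm⁴.
Polar second moment: J = I_x + I_y = 5217.41 cm⁴.

J ≈ 5217 cm⁴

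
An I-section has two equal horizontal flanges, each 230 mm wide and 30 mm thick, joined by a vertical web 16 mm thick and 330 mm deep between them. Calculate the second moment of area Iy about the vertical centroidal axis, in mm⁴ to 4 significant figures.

Split into non-overlapping primitives; take the origin at the lower-left of the bounding box.
Bottom flange: 230 × 30, A = 6 900 mm², x = 115 mm, Ī = 30 417 500 mm⁴.
Web: 16 × 330, A = 5 280 mm², x = 115 mm, Ī = 112 640 mm⁴.
Top flange: 230 × 30, A = 6 900 mm², x = 115 mm, Ī = 30 417 500 mm⁴.
By symmetry the centroid is at mid-width, x̄ = 115 mm.
All pieces are centred on the vertical centroidal axis, so I = ΣĪ = 60 947 640 mm⁴.

Iy ≈ 6.095 × 10⁷ mm⁴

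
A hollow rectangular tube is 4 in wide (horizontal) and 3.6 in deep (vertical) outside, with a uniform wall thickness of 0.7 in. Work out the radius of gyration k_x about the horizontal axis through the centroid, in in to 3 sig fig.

Decompose the section into non-overlapping parts with the origin at the bottom-left of its bounding rectangle.
Outer rectangle: 4 × 3.6, A = 14.4 in², y = 1.8 in, Ī = 15.552 in⁴.
Inner void (subtracted): 2.6 × 2.2, A = 5.72 in², y = 1.8 in, Ī = 2.3071 in⁴.
By symmetry the centroid is at mid-height, ȳ = 1.8 in.
All pieces are centred on the horizontal axis through the centroid, so I = ΣĪ (holes subtracted) = 13.245 in⁴.
Radius of gyration: k = √(I/A) = √(13.245 / 8.68) = 1.2353 in.

k_x ≈ 1.24 in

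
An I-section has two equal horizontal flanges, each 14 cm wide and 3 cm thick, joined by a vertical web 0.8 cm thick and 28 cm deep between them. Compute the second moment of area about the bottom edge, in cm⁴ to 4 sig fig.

I_base ≈ 5.246 × 10⁴ cm⁴

Treat the section as a set of non-overlapping primitives; coordinates are from the bounding-box lower-left.
Bottom flange: 14 × 3, A = 42 cm², y = 1.5 cm, Ī = 31.5 cm⁴.
Web: 0.8 × 28, A = 22.4 cm², y = 17 cm, Ī = 1463.47 cm⁴.
Top flange: 14 × 3, A = 42 cm², y = 32.5 cm, Ī = 31.5 cm⁴.
Transfer each piece to the bottom edge using Ī + A·d² with d = y − 0:
  bottom flange: d = 1.5 cm → contributes +126 cm⁴
  web: d = 17 cm → contributes +7937.07 cm⁴
  top flange: d = 32.5 cm → contributes +44 394 cm⁴
Total I = 52457.1 cm⁴.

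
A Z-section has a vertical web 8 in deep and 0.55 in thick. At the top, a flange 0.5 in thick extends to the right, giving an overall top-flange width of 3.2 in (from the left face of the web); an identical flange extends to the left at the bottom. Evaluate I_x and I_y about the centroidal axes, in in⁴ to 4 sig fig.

Treat the section as a set of non-overlapping primitives; coordinates are from the bounding-box lower-left.
Web: 0.55 × 8, A = 4.4 in², y = 4 in, Ī = 23.4667 in⁴.
Top flange (beyond web): 2.65 × 0.5, A = 1.325 in², y = 7.75 in, Ī = 0.0276042 in⁴.
Bottom flange (beyond web): 2.65 × 0.5, A = 1.325 in², y = 0.25 in, Ī = 0.0276042 in⁴.
Centroid: ȳ = ΣA·y / ΣA = 4 in.
Transfer each piece to the centroidal x-axis using Ī + A·d² with d = y − 4:
  web: d = 0 in → contributes +23.4667 in⁴
  top flange (beyond web): d = 3.75 in → contributes +18.6604 in⁴
  bottom flange (beyond web): d = -3.75 in → contributes +18.6604 in⁴
Total I = 60.7875 in⁴.
For the y-axis: x̄ = 2.925 in.
Repeating about the centroidal y-axis gives I_y = 8.44572 in⁴.

I_x ≈ 60.79 in⁴, I_y ≈ 8.446 in⁴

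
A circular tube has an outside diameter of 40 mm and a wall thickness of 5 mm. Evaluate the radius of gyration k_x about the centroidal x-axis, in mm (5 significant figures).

k_x ≈ 12.500 mm

Break the section into simple shapes (no overlaps), measuring from the bottom-left corner of the bounding box.
Outer circle: ⌀40, A = 1256.637 mm², y = 20 mm, Ī = 125663.7 mm⁴.
Bore (subtracted): ⌀30, A = 706.8583 mm², y = 20 mm, Ī = 39760.78 mm⁴.
By symmetry the centroid is at mid-height, ȳ = 20 mm.
All pieces are centred on the centroidal x-axis, so I = ΣĪ (holes subtracted) = 85902.92 mm⁴.
Radius of gyration: k = √(I/A) = √(85902.92 / 549.7787) = 12.5 mm.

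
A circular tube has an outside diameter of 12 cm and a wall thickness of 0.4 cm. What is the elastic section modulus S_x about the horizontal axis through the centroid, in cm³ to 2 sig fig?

S_x ≈ 41 cm³

Treat the section as a set of non-overlapping primitives; coordinates are from the bounding-box lower-left.
Outer circle: ⌀12, A = 113.1 cm², y = 6 cm, Ī = 1 018 cm⁴.
Bore (subtracted): ⌀11.2, A = 98.52 cm², y = 6 cm, Ī = 772.4 cm⁴.
By symmetry the centroid is at mid-height, ȳ = 6 cm.
All pieces are centred on the horizontal axis through the centroid, so I = ΣĪ (holes subtracted) = 245.5 cm⁴.
Extreme fibre distance c = 6 cm; S = I/c = 40.91 cm³.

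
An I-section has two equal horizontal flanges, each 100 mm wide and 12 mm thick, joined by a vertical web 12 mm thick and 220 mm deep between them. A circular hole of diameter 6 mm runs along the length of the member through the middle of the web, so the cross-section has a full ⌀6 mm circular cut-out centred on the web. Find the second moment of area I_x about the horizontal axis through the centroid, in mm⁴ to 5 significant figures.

Break the section into simple shapes (no overlaps), measuring from the bottom-left corner of the bounding box.
Bottom flange: 100 × 12, A = 1 200 mm², y = 6 mm, Ī = 14 400 mm⁴.
Web: 12 × 220, A = 2 640 mm², y = 122 mm, Ī = 10 648 000 mm⁴.
Top flange: 100 × 12, A = 1 200 mm², y = 238 mm, Ī = 14 400 mm⁴.
Hole (subtracted): ⌀6, A = 28.27433 mm², y = 122 mm, Ī = 63.61725 mm⁴.
By symmetry the centroid is at mid-height, ȳ = 122 mm.
Transfer each piece to the horizontal axis through the centroid using Ī + A·d² with d = y − 122:
  bottom flange: d = -116 mm → contributes +16 161 600 mm⁴
  web: d = 0 mm → contributes +10 648 000 mm⁴
  top flange: d = 116 mm → contributes +16 161 600 mm⁴
  hole: d = 0 mm → contributes −63.61725 mm⁴
Total I = 42 971 136 mm⁴.

I_x ≈ 4.2971 × 10⁷ mm⁴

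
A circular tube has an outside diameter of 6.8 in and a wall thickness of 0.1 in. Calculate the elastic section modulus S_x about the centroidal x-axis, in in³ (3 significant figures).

Decompose the section into non-overlapping parts with the origin at the bottom-left of its bounding rectangle.
Outer circle: ⌀6.8, A = 36.317 in², y = 3.4 in, Ī = 104.96 in⁴.
Bore (subtracted): ⌀6.6, A = 34.212 in², y = 3.4 in, Ī = 93.142 in⁴.
By symmetry the centroid is at mid-height, ȳ = 3.4 in.
All pieces are centred on the centroidal x-axis, so I = ΣĪ (holes subtracted) = 11.814 in⁴.
Extreme fibre distance c = 3.4 in; S = I/c = 3.4746 in³.

S_x ≈ 3.47 in³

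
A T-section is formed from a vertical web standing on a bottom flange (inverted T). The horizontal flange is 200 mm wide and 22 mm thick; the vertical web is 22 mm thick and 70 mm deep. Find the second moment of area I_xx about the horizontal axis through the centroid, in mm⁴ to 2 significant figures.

Break the section into simple shapes (no overlaps), measuring from the bottom-left corner of the bounding box.
Flange: 200 × 22, A = 4 400 mm², y = 11 mm, Ī = 177 467 mm⁴.
Web: 22 × 70, A = 1 540 mm², y = 57 mm, Ī = 628 833 mm⁴.
Centroid: ȳ = ΣA·y / ΣA = 22.93 mm.
Transfer each piece to the horizontal axis through the centroid using Ī + A·d² with d = y − 22.93:
  flange: d = -11.93 mm → contributes +803 269 mm⁴
  web: d = 34.07 mm → contributes +2 416 839 mm⁴
Total I = 3 220 107 mm⁴.

I_xx ≈ 3.2 × 10⁶ mm⁴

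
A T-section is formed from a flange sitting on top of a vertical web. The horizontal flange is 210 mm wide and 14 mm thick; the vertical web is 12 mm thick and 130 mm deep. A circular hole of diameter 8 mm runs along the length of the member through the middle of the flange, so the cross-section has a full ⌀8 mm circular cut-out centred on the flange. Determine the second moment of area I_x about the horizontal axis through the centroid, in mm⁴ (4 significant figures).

I_x ≈ 7.497 × 10⁶ mm⁴

Split into non-overlapping primitives; take the origin at the lower-left of the bounding box.
Flange: 210 × 14, A = 2 940 mm², y = 137 mm, Ī = 48 020 mm⁴.
Web: 12 × 130, A = 1 560 mm², y = 65 mm, Ī = 2 197 000 mm⁴.
Hole (subtracted): ⌀8, A = 50.2655 mm², y = 137 mm, Ī = 201.062 mm⁴.
Centroid: ȳ = ΣA·y / ΣA = 111.758 mm.
Transfer each piece to the horizontal axis through the centroid using Ī + A·d² with d = y − 111.758:
  flange: d = 25.242 mm → contributes +1 921 260 mm⁴
  web: d = -46.758 mm → contributes +5 607 651 mm⁴
  hole: d = 25.242 mm → contributes −32 228 mm⁴
Total I = 7 496 683 mm⁴.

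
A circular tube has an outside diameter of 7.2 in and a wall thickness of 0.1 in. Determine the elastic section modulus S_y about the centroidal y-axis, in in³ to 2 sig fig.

S_y ≈ 3.9 in³

Break the section into simple shapes (no overlaps), measuring from the bottom-left corner of the bounding box.
Outer circle: ⌀7.2, A = 40.72 in², x = 3.6 in, Ī = 131.9 in⁴.
Bore (subtracted): ⌀7, A = 38.48 in², x = 3.6 in, Ī = 117.9 in⁴.
By symmetry the centroid is at mid-width, x̄ = 3.6 in.
All pieces are centred on the centroidal y-axis, so I = ΣĪ (holes subtracted) = 14.06 in⁴.
Extreme fibre distance c = 3.6 in; S = I/c = 3.905 in³.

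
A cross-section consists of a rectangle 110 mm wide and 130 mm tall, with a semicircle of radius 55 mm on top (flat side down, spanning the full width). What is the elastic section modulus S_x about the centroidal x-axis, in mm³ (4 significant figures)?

S_x ≈ 5.000 × 10⁵ mm³

Decompose the section into non-overlapping parts with the origin at the bottom-left of its bounding rectangle.
Rectangular body: 110 × 130, A = 14 300 mm², y = 65 mm, Ī = 20 139 167 mm⁴.
Semicircular cap: semicircle r = 55, A = 4751.66 mm², y = 153.343 mm, Ī = 1 004 345 mm⁴.
Centroid: ȳ = ΣA·y / ΣA = 87.0335 mm.
Transfer each piece to the centroidal x-axis using Ī + A·d² with d = y − 87.0335:
  rectangular body: d = -22.0335 mm → contributes +27 081 453 mm⁴
  semicircular cap: d = 66.3092 mm → contributes +21 896 985 mm⁴
Total I = 48 978 438 mm⁴.
Extreme fibre distance c = 97.9665 mm; S = I/c = 499 951 mm³.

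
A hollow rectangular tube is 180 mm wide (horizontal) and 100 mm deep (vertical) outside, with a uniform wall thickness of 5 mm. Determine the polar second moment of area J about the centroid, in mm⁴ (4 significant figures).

J ≈ 1.643 × 10⁷ mm⁴

Break the section into simple shapes (no overlaps), measuring from the bottom-left corner of the bounding box.
Outer rectangle: 180 × 100, A = 18 000 mm², y = 50 mm, Ī = 15 000 000 mm⁴.
Inner void (subtracted): 170 × 90, A = 15 300 mm², y = 50 mm, Ī = 10 327 500 mm⁴.
By symmetry the centroid is at mid-height, ȳ = 50 mm.
All pieces are centred on the centroidal x-axis, so I = ΣĪ (holes subtracted) = 4 672 500 mm⁴.
Repeating about the centroidal y-axis gives I_y = 11 752 500 mm⁴.
Polar second moment: J = I_x + I_y = 16 425 000 mm⁴.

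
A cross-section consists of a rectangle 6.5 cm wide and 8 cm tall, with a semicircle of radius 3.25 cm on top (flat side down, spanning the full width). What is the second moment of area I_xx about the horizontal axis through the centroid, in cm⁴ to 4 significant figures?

I_xx ≈ 653.6 cm⁴

Decompose the section into non-overlapping parts with the origin at the bottom-left of its bounding rectangle.
Rectangular body: 6.5 × 8, A = 52 cm², y = 4 cm, Ī = 277.333 cm⁴.
Semicircular cap: semicircle r = 3.25, A = 16.5915 cm², y = 9.37934 cm, Ī = 12.2452 cm⁴.
Centroid: ȳ = ΣA·y / ΣA = 5.3012 cm.
Transfer each piece to the horizontal axis through the centroid using Ī + A·d² with d = y − 5.3012:
  rectangular body: d = -1.3012 cm → contributes +365.376 cm⁴
  semicircular cap: d = 4.07814 cm → contributes +288.183 cm⁴
Total I = 653.559 cm⁴.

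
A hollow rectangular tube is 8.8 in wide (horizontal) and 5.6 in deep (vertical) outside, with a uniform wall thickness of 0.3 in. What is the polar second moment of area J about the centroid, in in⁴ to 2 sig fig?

Split into non-overlapping primitives; take the origin at the lower-left of the bounding box.
Outer rectangle: 8.8 × 5.6, A = 49.28 in², y = 2.8 in, Ī = 128.8 in⁴.
Inner void (subtracted): 8.2 × 5, A = 41 in², y = 2.8 in, Ī = 85.42 in⁴.
By symmetry the centroid is at mid-height, ȳ = 2.8 in.
All pieces are centred on the centroidal x-axis, so I = ΣĪ (holes subtracted) = 43.37 in⁴.
Repeating about the centroidal y-axis gives I_y = 88.28 in⁴.
Polar second moment: J = I_x + I_y = 131.7 in⁴.

J ≈ 130 in⁴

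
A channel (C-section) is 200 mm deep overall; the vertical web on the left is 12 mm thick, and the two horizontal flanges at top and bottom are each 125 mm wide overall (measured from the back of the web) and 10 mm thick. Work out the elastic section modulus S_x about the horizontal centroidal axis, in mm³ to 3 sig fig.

Break the section into simple shapes (no overlaps), measuring from the bottom-left corner of the bounding box.
Web: 12 × 200, A = 2 400 mm², y = 100 mm, Ī = 8 000 000 mm⁴.
Top flange (beyond web): 113 × 10, A = 1 130 mm², y = 195 mm, Ī = 9416.7 mm⁴.
Bottom flange (beyond web): 113 × 10, A = 1 130 mm², y = 5 mm, Ī = 9416.7 mm⁴.
By symmetry the centroid is at mid-height, ȳ = 100 mm.
Transfer each piece to the horizontal centroidal axis using Ī + A·d² with d = y − 100:
  web: d = 0 mm → contributes +8 000 000 mm⁴
  top flange (beyond web): d = 95 mm → contributes +10 207 667 mm⁴
  bottom flange (beyond web): d = -95 mm → contributes +10 207 667 mm⁴
Total I = 28 415 333 mm⁴.
Extreme fibre distance c = 100 mm; S = I/c = 284 153 mm³.

S_x ≈ 2.84 × 10⁵ mm³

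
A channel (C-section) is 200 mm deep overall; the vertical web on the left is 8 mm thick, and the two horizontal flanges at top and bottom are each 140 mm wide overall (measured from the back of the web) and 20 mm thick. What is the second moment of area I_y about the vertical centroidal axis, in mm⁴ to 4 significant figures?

Decompose the section into non-overlapping parts with the origin at the bottom-left of its bounding rectangle.
Web: 8 × 200, A = 1 600 mm², x = 4 mm, Ī = 8533.33 mm⁴.
Top flange (beyond web): 132 × 20, A = 2 640 mm², x = 74 mm, Ī = 3 833 280 mm⁴.
Bottom flange (beyond web): 132 × 20, A = 2 640 mm², x = 74 mm, Ī = 3 833 280 mm⁴.
Centroid: x̄ = ΣA·x / ΣA = 57.7209 mm.
Transfer each piece to the vertical centroidal axis using Ī + A·d² with d = x − 57.7209:
  web: d = -53.7209 mm → contributes +4 626 035 mm⁴
  top flange (beyond web): d = 16.2791 mm → contributes +4 532 901 mm⁴
  bottom flange (beyond web): d = 16.2791 mm → contributes +4 532 901 mm⁴
Total I = 13 691 838 mm⁴.

I_y ≈ 1.369 × 10⁷ mm⁴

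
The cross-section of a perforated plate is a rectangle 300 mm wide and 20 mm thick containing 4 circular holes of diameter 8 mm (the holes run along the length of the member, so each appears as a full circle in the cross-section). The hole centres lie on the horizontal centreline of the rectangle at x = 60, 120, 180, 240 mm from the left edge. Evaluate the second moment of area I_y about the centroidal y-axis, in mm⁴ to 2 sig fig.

Break the section into simple shapes (no overlaps), measuring from the bottom-left corner of the bounding box.
Plate: 300 × 20, A = 6 000 mm², x = 150 mm, Ī = 45 000 000 mm⁴.
Hole 1 (subtracted): ⌀8, A = 50.27 mm², x = 60 mm, Ī = 201.1 mm⁴.
Hole 2 (subtracted): ⌀8, A = 50.27 mm², x = 120 mm, Ī = 201.1 mm⁴.
Hole 3 (subtracted): ⌀8, A = 50.27 mm², x = 180 mm, Ī = 201.1 mm⁴.
Hole 4 (subtracted): ⌀8, A = 50.27 mm², x = 240 mm, Ī = 201.1 mm⁴.
By symmetry the centroid is at mid-width, x̄ = 150 mm.
Transfer each piece to the centroidal y-axis using Ī + A·d² with d = x − 150:
  plate: d = 0 mm → contributes +45 000 000 mm⁴
  hole 1: d = -90 mm → contributes −407 351 mm⁴
  hole 2: d = -30 mm → contributes −45 440 mm⁴
  hole 3: d = 30 mm → contributes −45 440 mm⁴
  hole 4: d = 90 mm → contributes −407 351 mm⁴
Total I = 44 094 417 mm⁴.

I_y ≈ 4.4 × 10⁷ mm⁴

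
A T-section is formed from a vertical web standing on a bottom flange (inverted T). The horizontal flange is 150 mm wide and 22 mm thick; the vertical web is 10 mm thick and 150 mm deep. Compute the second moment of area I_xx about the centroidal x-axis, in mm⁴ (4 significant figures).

I_xx ≈ 1.057 × 10⁷ mm⁴

Treat the section as a set of non-overlapping primitives; coordinates are from the bounding-box lower-left.
Flange: 150 × 22, A = 3 300 mm², y = 11 mm, Ī = 133 100 mm⁴.
Web: 10 × 150, A = 1 500 mm², y = 97 mm, Ī = 2 812 500 mm⁴.
Centroid: ȳ = ΣA·y / ΣA = 37.875 mm.
Transfer each piece to the centroidal x-axis using Ī + A·d² with d = y − 37.875:
  flange: d = -26.875 mm → contributes +2 516 577 mm⁴
  web: d = 59.125 mm → contributes +8 056 148 mm⁴
Total I = 10 572 725 mm⁴.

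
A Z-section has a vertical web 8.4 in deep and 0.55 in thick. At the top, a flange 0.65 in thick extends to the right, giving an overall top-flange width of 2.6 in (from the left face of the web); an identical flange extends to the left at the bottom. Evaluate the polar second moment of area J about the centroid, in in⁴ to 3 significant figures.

Break the section into simple shapes (no overlaps), measuring from the bottom-left corner of the bounding box.
Web: 0.55 × 8.4, A = 4.62 in², y = 4.2 in, Ī = 27.166 in⁴.
Top flange (beyond web): 2.05 × 0.65, A = 1.3325 in², y = 8.075 in, Ī = 0.046915 in⁴.
Bottom flange (beyond web): 2.05 × 0.65, A = 1.3325 in², y = 0.325 in, Ī = 0.046915 in⁴.
Centroid: ȳ = ΣA·y / ΣA = 4.2 in.
Transfer each piece to the centroidal x-axis using Ī + A·d² with d = y − 4.2:
  web: d = 0 in → contributes +27.166 in⁴
  top flange (beyond web): d = 3.875 in → contributes +20.055 in⁴
  bottom flange (beyond web): d = -3.875 in → contributes +20.055 in⁴
Total I = 67.276 in⁴.
For the y-axis: x̄ = 2.325 in.
Repeating about the centroidal y-axis gives I_y = 5.5536 in⁴.
Polar second moment: J = I_x + I_y = 72.83 in⁴.

J ≈ 72.8 in⁴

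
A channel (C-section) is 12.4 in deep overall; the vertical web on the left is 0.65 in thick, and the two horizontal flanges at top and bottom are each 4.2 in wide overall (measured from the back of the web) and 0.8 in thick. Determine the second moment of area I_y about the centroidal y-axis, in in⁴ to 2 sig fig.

Split into non-overlapping primitives; take the origin at the lower-left of the bounding box.
Web: 0.65 × 12.4, A = 8.06 in², x = 0.325 in, Ī = 0.2838 in⁴.
Top flange (beyond web): 3.55 × 0.8, A = 2.84 in², x = 2.425 in, Ī = 2.983 in⁴.
Bottom flange (beyond web): 3.55 × 0.8, A = 2.84 in², x = 2.425 in, Ī = 2.983 in⁴.
Centroid: x̄ = ΣA·x / ΣA = 1.193 in.
Transfer each piece to the centroidal y-axis using Ī + A·d² with d = x − 1.193:
  web: d = -0.8681 in → contributes +6.358 in⁴
  top flange (beyond web): d = 1.232 in → contributes +7.292 in⁴
  bottom flange (beyond web): d = 1.232 in → contributes +7.292 in⁴
Total I = 20.94 in⁴.

I_y ≈ 21 in⁴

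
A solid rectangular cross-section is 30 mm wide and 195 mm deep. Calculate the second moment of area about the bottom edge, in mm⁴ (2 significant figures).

The section: 30 × 195, A = 5 850 mm², y = 97.5 mm, Ī = 18 537 188 mm⁴.
Transfer it to the bottom edge using Ī + A·d² with d = y − 0:
  the section: d = 97.5 mm → contributes +74 148 750 mm⁴
Total I = 74 148 750 mm⁴.

I_base ≈ 7.4 × 10⁷ mm⁴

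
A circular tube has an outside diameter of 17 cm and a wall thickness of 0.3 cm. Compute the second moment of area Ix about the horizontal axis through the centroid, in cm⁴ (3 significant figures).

Split into non-overlapping primitives; take the origin at the lower-left of the bounding box.
Outer circle: ⌀17, A = 226.98 cm², y = 8.5 cm, Ī = 4099.8 cm⁴.
Bore (subtracted): ⌀16.4, A = 211.24 cm², y = 8.5 cm, Ī = 3 551 cm⁴.
By symmetry the centroid is at mid-height, ȳ = 8.5 cm.
All pieces are centred on the horizontal axis through the centroid, so I = ΣĪ (holes subtracted) = 548.87 cm⁴.

Ix ≈ 549 cm⁴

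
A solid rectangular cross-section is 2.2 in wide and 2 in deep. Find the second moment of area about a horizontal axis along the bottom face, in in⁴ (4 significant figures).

The section: 2.2 × 2, A = 4.4 in², y = 1 in, Ī = 1.46667 in⁴.
Transfer it to a horizontal axis along the bottom face using Ī + A·d² with d = y − 0:
  the section: d = 1 in → contributes +5.86667 in⁴
Total I = 5.86667 in⁴.

I_base ≈ 5.867 in⁴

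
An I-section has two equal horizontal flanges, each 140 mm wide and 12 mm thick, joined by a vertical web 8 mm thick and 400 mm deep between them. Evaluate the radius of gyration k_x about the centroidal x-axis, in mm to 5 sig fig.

Decompose the section into non-overlapping parts with the origin at the bottom-left of its bounding rectangle.
Bottom flange: 140 × 12, A = 1 680 mm², y = 6 mm, Ī = 20 160 mm⁴.
Web: 8 × 400, A = 3 200 mm², y = 212 mm, Ī = 42 666 667 mm⁴.
Top flange: 140 × 12, A = 1 680 mm², y = 418 mm, Ī = 20 160 mm⁴.
By symmetry the centroid is at mid-height, ȳ = 212 mm.
Transfer each piece to the centroidal x-axis using Ī + A·d² with d = y − 212:
  bottom flange: d = -206 mm → contributes +71 312 640 mm⁴
  web: d = 0 mm → contributes +42 666 667 mm⁴
  top flange: d = 206 mm → contributes +71 312 640 mm⁴
Total I = 185 291 947 mm⁴.
Radius of gyration: k = √(I/A) = √(185 291 947 / 6 560) = 168.0646 mm.

k_x ≈ 168.06 mm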